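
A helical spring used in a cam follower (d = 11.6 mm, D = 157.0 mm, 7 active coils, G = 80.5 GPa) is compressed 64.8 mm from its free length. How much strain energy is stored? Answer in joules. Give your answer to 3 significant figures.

k = Gd⁴/(8D³N_a) = (80.5×10³)(11.6⁴)/(8·157.0³·7) = 6.7258 N/mm
U = ½kδ² = 0.5 × 6.7258 × 64.8² = 14121 N·mm = 14.121 J

14.1 J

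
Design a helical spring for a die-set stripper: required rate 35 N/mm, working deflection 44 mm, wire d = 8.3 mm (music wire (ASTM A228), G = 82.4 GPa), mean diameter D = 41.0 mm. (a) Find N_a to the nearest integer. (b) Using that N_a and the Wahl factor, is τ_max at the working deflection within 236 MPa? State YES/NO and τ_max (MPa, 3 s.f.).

(a) 20 coils; (b) NO, τ_max = 375 MPa

N_a = Gd⁴/(8D³k) = (82.4×10³)(8.3⁴)/(8·41.0³·35) = 20.26 → N_a = 20
Actual rate k = Gd⁴/(8D³·20) = 35.462 N/mm
Working load F = kδ = 35.462·44 = 1560.3 N
C = 41.0/8.3 = 4.9398; K_W = (4C−1)/(4C−4)+0.615/C = 1.3149
τ_max = K_W·8FD/(πd³) = 1.3149·284.91 = 374.62 MPa
τ_max > 236 MPa → exceeds allowable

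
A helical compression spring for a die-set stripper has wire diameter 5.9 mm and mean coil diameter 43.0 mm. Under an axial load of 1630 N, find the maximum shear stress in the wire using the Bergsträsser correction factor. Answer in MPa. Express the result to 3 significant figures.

Spring index C = D/d = 43.0/5.9 = 7.2881
K_B = (4C+2)/(4C−3) = 31.153/26.153 = 1.1912
τ₀ = 8FD/(πd³) = 8·1630·43.0/(π·5.9³) = 560720/645.22 = 869.04 MPa
τ_max = K·τ₀ = 1.1912 × 869.04 = 1035.2 MPa

1040 MPa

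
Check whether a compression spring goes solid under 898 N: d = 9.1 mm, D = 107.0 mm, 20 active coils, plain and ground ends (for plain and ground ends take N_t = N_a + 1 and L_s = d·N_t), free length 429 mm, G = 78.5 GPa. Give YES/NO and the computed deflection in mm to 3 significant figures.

YES, δ = 327 mm

k = Gd⁴/(8D³N_a) = (78.5×10³)(9.1⁴)/(8·107.0³·20) = 2.7464 N/mm
N_t = 21; L_s = 9.1·21 = 191.1 mm; δ_solid = L₀ − L_s = 429 − 191.1 = 237.9 mm
δ = F/k = 898/2.7464 = 326.97 mm
δ ≥ δ_solid → spring goes solid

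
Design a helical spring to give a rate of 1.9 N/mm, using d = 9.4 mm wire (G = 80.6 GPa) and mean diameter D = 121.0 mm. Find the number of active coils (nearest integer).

23

N_a = Gd⁴/(8D³k) = (80.6×10³ × 9.4⁴)/(8 × 121.0³ × 1.9)
    = 6.29284e+08 / 2.69277e+07 = 23.37 → 23 coils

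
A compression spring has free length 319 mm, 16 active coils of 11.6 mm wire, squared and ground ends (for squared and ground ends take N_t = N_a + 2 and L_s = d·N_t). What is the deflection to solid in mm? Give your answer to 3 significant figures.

110 mm

N_t = 18; L_s = 11.6·18 = 208.8 mm
δ_solid = L₀ − L_s = 319 − 208.8 = 110.2 mm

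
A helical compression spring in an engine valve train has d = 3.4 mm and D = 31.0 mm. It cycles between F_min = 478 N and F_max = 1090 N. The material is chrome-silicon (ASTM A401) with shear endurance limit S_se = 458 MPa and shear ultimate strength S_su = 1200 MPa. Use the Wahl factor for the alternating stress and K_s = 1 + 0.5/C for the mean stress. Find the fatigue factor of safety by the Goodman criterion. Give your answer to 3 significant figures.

C = D/d = 31.0/3.4 = 9.1176; K_W = (4C−1)/(4C−4)+0.615/C = 1.1598; K_s = 1+0.5/C = 1.0548
F_a = (F_max−F_min)/2 = 306 N; F_m = (F_max+F_min)/2 = 784 N
τ_a = K_W·8F_aD/(πd³) = 1.1598 × 614.59 = 712.83 MPa
τ_m = K_s·8F_mD/(πd³) = 1.0548 × 1574.6 = 1661 MPa
Goodman: 1/n_f = τ_a/S_se + τ_m/S_su = 712.83/458 + 1661/1200 = 1.55640 + 1.38416 = 2.9406
n_f = 1/2.9406 = 0.3401

0.340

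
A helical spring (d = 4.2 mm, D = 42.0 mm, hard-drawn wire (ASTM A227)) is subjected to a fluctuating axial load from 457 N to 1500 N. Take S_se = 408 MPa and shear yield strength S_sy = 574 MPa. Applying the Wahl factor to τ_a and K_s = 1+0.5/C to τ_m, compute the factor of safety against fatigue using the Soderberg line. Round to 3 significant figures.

C = D/d = 42.0/4.2 = 10.0000; K_W = (4C−1)/(4C−4)+0.615/C = 1.1448; K_s = 1+0.5/C = 1.0500
F_a = (F_max−F_min)/2 = 521.5 N; F_m = (F_max+F_min)/2 = 978.5 N
τ_a = K_W·8F_aD/(πd³) = 1.1448 × 752.83 = 861.86 MPa
τ_m = K_s·8F_mD/(πd³) = 1.0500 × 1412.5 = 1483.2 MPa
Soderberg: 1/n_f = τ_a/S_se + τ_m/S_sy = 861.86/408 + 1483.2/574 = 2.11241 + 2.58392 = 4.6963
n_f = 1/4.6963 = 0.2129

0.213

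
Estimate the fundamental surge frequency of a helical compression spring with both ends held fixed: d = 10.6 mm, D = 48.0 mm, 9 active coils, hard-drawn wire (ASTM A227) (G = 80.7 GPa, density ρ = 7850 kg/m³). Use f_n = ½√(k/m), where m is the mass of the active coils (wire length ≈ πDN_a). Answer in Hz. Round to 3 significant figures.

k = Gd⁴/(8D³N_a) = (80.7×10³)(10.6⁴)/(8·48.0³·9) = 127.95 N/mm = 1.2795e+05 N/m
Wire length L = πDN_a = π·48.0·9 = 1357.2 mm
m = ρ·(πd²/4)·L = 7850 × 88.247×10⁻⁶ m² × 1.3572 m = 0.94017 kg
f_n = ½√(k/m) = 0.5·√(1.2795e+05/0.94017) = 0.5·√(1.3609e+05) = 184.45 Hz

184 Hz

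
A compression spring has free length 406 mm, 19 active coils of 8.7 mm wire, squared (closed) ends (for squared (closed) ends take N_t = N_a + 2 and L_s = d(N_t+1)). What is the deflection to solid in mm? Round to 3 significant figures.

215 mm

N_t = 21; L_s = 8.7·22 = 191.4 mm
δ_solid = L₀ − L_s = 406 − 191.4 = 214.6 mm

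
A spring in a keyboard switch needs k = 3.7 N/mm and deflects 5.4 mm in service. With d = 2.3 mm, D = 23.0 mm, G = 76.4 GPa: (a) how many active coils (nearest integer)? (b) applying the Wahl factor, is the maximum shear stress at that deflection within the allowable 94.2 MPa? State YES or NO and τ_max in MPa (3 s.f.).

N_a = Gd⁴/(8D³k) = (76.4×10³)(2.3⁴)/(8·23.0³·3.7) = 5.936 → N_a = 6
Actual rate k = Gd⁴/(8D³·6) = 3.6608 N/mm
Working load F = kδ = 3.6608·5.4 = 19.768 N
C = 23.0/2.3 = 10.0000; K_W = (4C−1)/(4C−4)+0.615/C = 1.1448
τ_max = K_W·8FD/(πd³) = 1.1448·95.161 = 108.94 MPa
τ_max > 94.2 MPa → exceeds allowable

(a) 6 coils; (b) NO, τ_max = 109 MPa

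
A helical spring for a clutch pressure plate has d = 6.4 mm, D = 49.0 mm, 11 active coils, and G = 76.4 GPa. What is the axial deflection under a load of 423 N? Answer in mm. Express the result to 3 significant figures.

34.2 mm

k = Gd⁴/(8D³N_a) = (76.4×10³)(6.4⁴)/(8·49.0³·11) = 12.381 N/mm
δ = F/k = 423 / 12.381 = 34.166 mm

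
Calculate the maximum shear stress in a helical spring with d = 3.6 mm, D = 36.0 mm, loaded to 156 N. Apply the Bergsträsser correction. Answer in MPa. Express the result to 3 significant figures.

Spring index C = D/d = 36.0/3.6 = 10.0000
K_B = (4C+2)/(4C−3) = 42.000/37.000 = 1.1351
τ₀ = 8FD/(πd³) = 8·156·36.0/(π·3.6³) = 44928/146.57 = 306.52 MPa
τ_max = K·τ₀ = 1.1351 × 306.52 = 347.94 MPa

348 MPa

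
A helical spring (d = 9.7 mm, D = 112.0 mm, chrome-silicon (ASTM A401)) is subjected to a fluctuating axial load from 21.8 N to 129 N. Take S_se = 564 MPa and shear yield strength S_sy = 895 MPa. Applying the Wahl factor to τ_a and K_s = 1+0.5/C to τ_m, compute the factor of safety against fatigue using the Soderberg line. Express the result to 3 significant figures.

16.4

C = D/d = 112.0/9.7 = 11.5464; K_W = (4C−1)/(4C−4)+0.615/C = 1.1244; K_s = 1+0.5/C = 1.0433
F_a = (F_max−F_min)/2 = 53.6 N; F_m = (F_max+F_min)/2 = 75.4 N
τ_a = K_W·8F_aD/(πd³) = 1.1244 × 16.75 = 18.833 MPa
τ_m = K_s·8F_mD/(πd³) = 1.0433 × 23.562 = 24.582 MPa
Soderberg: 1/n_f = τ_a/S_se + τ_m/S_sy = 18.833/564 + 24.582/895 = 0.03339 + 0.02747 = 0.060858
n_f = 1/0.060858 = 16.43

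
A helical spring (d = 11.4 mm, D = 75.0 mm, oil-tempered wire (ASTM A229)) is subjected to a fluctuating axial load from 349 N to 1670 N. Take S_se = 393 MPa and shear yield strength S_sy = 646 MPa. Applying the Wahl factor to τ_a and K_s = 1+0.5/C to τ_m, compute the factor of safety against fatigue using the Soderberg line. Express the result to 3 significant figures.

2.07

C = D/d = 75.0/11.4 = 6.5789; K_W = (4C−1)/(4C−4)+0.615/C = 1.2279; K_s = 1+0.5/C = 1.0760
F_a = (F_max−F_min)/2 = 660.5 N; F_m = (F_max+F_min)/2 = 1009.5 N
τ_a = K_W·8F_aD/(πd³) = 1.2279 × 85.145 = 104.55 MPa
τ_m = K_s·8F_mD/(πd³) = 1.0760 × 130.13 = 140.02 MPa
Soderberg: 1/n_f = τ_a/S_se + τ_m/S_sy = 104.55/393 + 140.02/646 = 0.26603 + 0.21676 = 0.48279
n_f = 1/0.48279 = 2.071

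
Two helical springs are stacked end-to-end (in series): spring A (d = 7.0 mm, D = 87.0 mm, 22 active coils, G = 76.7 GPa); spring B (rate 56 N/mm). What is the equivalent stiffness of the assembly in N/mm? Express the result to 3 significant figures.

1.55 N/mm

k_A = Gd⁴/(8D³N_a) = (76.7×10³)(7.0⁴)/(8·87.0³·22) = 1.589 N/mm
Series: 1/k_eq = 1/1.589 + 1/56 = 0.64719; k_eq = 1.5451 N/mm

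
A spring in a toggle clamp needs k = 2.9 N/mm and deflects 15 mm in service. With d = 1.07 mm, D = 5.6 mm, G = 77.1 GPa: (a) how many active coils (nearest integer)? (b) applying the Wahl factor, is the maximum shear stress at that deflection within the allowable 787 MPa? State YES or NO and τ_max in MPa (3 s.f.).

N_a = Gd⁴/(8D³k) = (77.1×10³)(1.07⁴)/(8·5.6³·2.9) = 24.8 → N_a = 25
Actual rate k = Gd⁴/(8D³·25) = 2.8774 N/mm
Working load F = kδ = 2.8774·15 = 43.161 N
C = 5.6/1.07 = 5.2336; K_W = (4C−1)/(4C−4)+0.615/C = 1.2947
τ_max = K_W·8FD/(πd³) = 1.2947·502.42 = 650.46 MPa
τ_max ≤ 787 MPa → acceptable

(a) 25 coils; (b) YES, τ_max = 650 MPa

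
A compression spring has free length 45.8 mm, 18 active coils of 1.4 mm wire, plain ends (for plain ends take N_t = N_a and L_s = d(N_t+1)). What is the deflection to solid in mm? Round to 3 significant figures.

19.2 mm

N_t = 18; L_s = 1.4·19 = 26.6 mm
δ_solid = L₀ − L_s = 45.8 − 26.6 = 19.2 mm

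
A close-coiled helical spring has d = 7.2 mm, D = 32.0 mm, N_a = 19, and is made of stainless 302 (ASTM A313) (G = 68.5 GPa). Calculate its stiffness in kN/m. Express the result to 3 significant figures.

37.0 kN/m

k = Gd⁴/(8D³N_a) = (68.5×10³ × 7.2⁴) / (8 × 32.0³ × 19)
  = 1.84086e+08 / 4.98074e+06 = 36.96 N/mm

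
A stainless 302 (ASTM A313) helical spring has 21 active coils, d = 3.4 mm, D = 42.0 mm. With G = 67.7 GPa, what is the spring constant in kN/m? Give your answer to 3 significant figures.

0.727 kN/m

k = Gd⁴/(8D³N_a) = (67.7×10³ × 3.4⁴) / (8 × 42.0³ × 21)
  = 9.04699e+06 / 1.24468e+07 = 0.72685 N/mm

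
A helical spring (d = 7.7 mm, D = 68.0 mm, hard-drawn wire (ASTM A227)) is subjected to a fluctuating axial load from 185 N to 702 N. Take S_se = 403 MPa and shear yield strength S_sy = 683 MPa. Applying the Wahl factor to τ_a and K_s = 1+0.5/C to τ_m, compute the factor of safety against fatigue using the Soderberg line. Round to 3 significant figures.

1.84

C = D/d = 68.0/7.7 = 8.8312; K_W = (4C−1)/(4C−4)+0.615/C = 1.1654; K_s = 1+0.5/C = 1.0566
F_a = (F_max−F_min)/2 = 258.5 N; F_m = (F_max+F_min)/2 = 443.5 N
τ_a = K_W·8F_aD/(πd³) = 1.1654 × 98.048 = 114.27 MPa
τ_m = K_s·8F_mD/(πd³) = 1.0566 × 168.22 = 177.74 MPa
Soderberg: 1/n_f = τ_a/S_se + τ_m/S_sy = 114.27/403 + 177.74/683 = 0.28354 + 0.26024 = 0.54377
n_f = 1/0.54377 = 1.839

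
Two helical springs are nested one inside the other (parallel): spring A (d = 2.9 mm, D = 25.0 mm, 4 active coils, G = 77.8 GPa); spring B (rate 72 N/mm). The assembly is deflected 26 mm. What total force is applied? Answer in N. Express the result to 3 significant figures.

k_A = Gd⁴/(8D³N_a) = (77.8×10³)(2.9⁴)/(8·25.0³·4) = 11.005 N/mm
Parallel: k_eq = 11.005 + 72 = 83.005 N/mm
F = k_eq·δ = 83.005·26 = 2158.1 N

2160 N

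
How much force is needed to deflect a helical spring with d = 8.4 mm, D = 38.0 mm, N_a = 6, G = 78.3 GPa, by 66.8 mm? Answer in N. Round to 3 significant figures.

k = Gd⁴/(8D³N_a) = (78.3×10³)(8.4⁴)/(8·38.0³·6) = 148.01 N/mm
F = k·δ = 148.01 × 66.8 = 9887 N

9890 N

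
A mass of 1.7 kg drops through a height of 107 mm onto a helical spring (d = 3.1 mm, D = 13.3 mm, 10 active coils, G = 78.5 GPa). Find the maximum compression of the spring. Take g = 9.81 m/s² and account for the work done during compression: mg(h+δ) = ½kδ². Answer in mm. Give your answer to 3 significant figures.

10.1 mm

k = Gd⁴/(8D³N_a) = (78.5×10³)(3.1⁴)/(8·13.3³·10) = 38.519 N/mm
W = mg = 1.7 × 9.81 = 16.677 N
½kδ² − Wδ − Wh = 0 → δ = (W + √(W² + 2kWh))/k
δ = (16.677 + √(278.12 + 137469))/38.519 = (16.677 + 371.14)/38.519 = 10.068 mm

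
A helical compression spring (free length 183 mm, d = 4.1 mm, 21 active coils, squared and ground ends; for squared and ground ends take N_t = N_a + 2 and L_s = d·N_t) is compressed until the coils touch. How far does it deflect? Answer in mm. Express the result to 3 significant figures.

88.7 mm

N_t = 23; L_s = 4.1·23 = 94.3 mm
δ_solid = L₀ − L_s = 183 − 94.3 = 88.7 mm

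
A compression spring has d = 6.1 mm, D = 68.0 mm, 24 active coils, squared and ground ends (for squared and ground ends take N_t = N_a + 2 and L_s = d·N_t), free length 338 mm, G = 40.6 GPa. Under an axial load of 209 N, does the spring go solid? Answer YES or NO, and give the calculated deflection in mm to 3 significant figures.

k = Gd⁴/(8D³N_a) = (40.6×10³)(6.1⁴)/(8·68.0³·24) = 0.93115 N/mm
N_t = 26; L_s = 6.1·26 = 158.6 mm; δ_solid = L₀ − L_s = 338 − 158.6 = 179.4 mm
δ = F/k = 209/0.93115 = 224.45 mm
δ ≥ δ_solid → spring goes solid

YES, δ = 224 mm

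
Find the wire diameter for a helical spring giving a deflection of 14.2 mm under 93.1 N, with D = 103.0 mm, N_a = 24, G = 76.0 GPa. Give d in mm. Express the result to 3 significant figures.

11.6 mm

Required rate k = F/δ = 93.1/14.2 = 6.5563 N/mm
d = (8D³N_a·k / G)^(1/4) = (8·103.0³·24·6.5563 / (76.0×10³))^0.25
  = (18099)^0.25 = 11.5989 mm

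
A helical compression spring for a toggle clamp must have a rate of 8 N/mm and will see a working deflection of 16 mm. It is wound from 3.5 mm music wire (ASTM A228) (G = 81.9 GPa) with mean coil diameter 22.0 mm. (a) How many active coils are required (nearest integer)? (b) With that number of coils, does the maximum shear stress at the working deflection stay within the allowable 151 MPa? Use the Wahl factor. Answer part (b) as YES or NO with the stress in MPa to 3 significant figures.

N_a = Gd⁴/(8D³k) = (81.9×10³)(3.5⁴)/(8·22.0³·8) = 18.03 → N_a = 18
Actual rate k = Gd⁴/(8D³·18) = 8.0154 N/mm
Working load F = kδ = 8.0154·16 = 128.25 N
C = 22.0/3.5 = 6.2857; K_W = (4C−1)/(4C−4)+0.615/C = 1.2397
τ_max = K_W·8FD/(πd³) = 1.2397·167.57 = 207.75 MPa
τ_max > 151 MPa → exceeds allowable

(a) 18 coils; (b) NO, τ_max = 208 MPa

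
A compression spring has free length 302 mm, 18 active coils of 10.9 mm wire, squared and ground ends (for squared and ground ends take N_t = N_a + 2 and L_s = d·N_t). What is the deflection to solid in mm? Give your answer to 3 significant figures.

84.0 mm

N_t = 20; L_s = 10.9·20 = 218 mm
δ_solid = L₀ − L_s = 302 − 218 = 84 mm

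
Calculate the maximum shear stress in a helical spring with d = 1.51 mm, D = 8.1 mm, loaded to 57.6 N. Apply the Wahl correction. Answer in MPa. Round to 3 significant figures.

Spring index C = D/d = 8.1/1.51 = 5.3642
K_W = (4C−1)/(4C−4) + 0.615/C = 20.457/17.457 + 0.1146 = 1.2865
τ₀ = 8FD/(πd³) = 8·57.6·8.1/(π·1.51³) = 3732.48/10.816 = 345.08 MPa
τ_max = K·τ₀ = 1.2865 × 345.08 = 443.94 MPa

444 MPa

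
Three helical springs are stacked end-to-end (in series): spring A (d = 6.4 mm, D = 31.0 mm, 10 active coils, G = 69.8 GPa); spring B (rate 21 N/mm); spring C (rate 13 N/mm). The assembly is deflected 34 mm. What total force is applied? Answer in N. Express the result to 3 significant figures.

235 N

k_A = Gd⁴/(8D³N_a) = (69.8×10³)(6.4⁴)/(8·31.0³·10) = 49.136 N/mm
Series: 1/k_eq = 1/49.136 + 1/21 + 1/13 = 0.14489; k_eq = 6.9016 N/mm
F = k_eq·δ = 6.9016·34 = 234.65 N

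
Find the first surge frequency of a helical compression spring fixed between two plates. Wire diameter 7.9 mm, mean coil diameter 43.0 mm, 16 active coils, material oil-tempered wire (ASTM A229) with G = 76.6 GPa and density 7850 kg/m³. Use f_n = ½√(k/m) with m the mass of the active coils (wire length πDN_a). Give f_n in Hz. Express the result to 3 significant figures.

k = Gd⁴/(8D³N_a) = (76.6×10³)(7.9⁴)/(8·43.0³·16) = 29.317 N/mm = 29317 N/m
Wire length L = πDN_a = π·43.0·16 = 2161.4 mm
m = ρ·(πd²/4)·L = 7850 × 49.017×10⁻⁶ m² × 2.1614 m = 0.83167 kg
f_n = ½√(k/m) = 0.5·√(29317/0.83167) = 0.5·√(35251) = 93.876 Hz

93.9 Hz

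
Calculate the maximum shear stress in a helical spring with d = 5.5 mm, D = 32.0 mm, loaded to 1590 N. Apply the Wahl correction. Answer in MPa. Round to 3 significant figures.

Spring index C = D/d = 32.0/5.5 = 5.8182
K_W = (4C−1)/(4C−4) + 0.615/C = 22.273/19.273 + 0.1057 = 1.2614
τ₀ = 8FD/(πd³) = 8·1590·32.0/(π·5.5³) = 407040/522.68 = 778.75 MPa
τ_max = K·τ₀ = 1.2614 × 778.75 = 982.29 MPa

982 MPa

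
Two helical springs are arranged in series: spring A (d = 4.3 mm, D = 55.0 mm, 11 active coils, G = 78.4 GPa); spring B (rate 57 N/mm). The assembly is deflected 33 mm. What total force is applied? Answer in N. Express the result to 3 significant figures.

k_A = Gd⁴/(8D³N_a) = (78.4×10³)(4.3⁴)/(8·55.0³·11) = 1.8307 N/mm
Series: 1/k_eq = 1/1.8307 + 1/57 = 0.56378; k_eq = 1.7737 N/mm
F = k_eq·δ = 1.7737·33 = 58.533 N

58.5 N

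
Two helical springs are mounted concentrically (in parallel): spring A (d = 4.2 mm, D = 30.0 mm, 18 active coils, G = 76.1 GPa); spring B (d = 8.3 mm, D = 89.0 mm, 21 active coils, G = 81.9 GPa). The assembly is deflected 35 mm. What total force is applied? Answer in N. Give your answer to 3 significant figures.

k_A = Gd⁴/(8D³N_a) = (76.1×10³)(4.2⁴)/(8·30.0³·18) = 6.0905 N/mm
k_B = Gd⁴/(8D³N_a) = (81.9×10³)(8.3⁴)/(8·89.0³·21) = 3.2818 N/mm
Parallel: k_eq = 6.0905 + 3.2818 = 9.3724 N/mm
F = k_eq·δ = 9.3724·35 = 328.03 N

328 N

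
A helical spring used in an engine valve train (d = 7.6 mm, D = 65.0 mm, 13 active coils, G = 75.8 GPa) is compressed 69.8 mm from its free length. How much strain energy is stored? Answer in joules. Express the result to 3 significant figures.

k = Gd⁴/(8D³N_a) = (75.8×10³)(7.6⁴)/(8·65.0³·13) = 8.8542 N/mm
U = ½kδ² = 0.5 × 8.8542 × 69.8² = 21569 N·mm = 21.569 J

21.6 J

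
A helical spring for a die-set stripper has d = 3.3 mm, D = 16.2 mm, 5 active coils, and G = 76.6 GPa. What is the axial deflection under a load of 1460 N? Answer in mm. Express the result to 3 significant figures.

27.3 mm

k = Gd⁴/(8D³N_a) = (76.6×10³)(3.3⁴)/(8·16.2³·5) = 53.417 N/mm
δ = F/k = 1460 / 53.417 = 27.332 mm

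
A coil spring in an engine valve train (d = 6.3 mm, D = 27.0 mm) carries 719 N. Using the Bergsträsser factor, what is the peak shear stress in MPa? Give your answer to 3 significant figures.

Spring index C = D/d = 27.0/6.3 = 4.2857
K_B = (4C+2)/(4C−3) = 19.143/14.143 = 1.3535
τ₀ = 8FD/(πd³) = 8·719·27.0/(π·6.3³) = 155304/785.55 = 197.7 MPa
τ_max = K·τ₀ = 1.3535 × 197.7 = 267.6 MPa

268 MPa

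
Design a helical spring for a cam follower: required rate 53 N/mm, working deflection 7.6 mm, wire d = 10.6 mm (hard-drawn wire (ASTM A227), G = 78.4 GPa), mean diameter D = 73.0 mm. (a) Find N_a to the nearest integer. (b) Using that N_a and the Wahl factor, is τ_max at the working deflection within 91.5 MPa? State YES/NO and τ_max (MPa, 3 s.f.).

N_a = Gd⁴/(8D³k) = (78.4×10³)(10.6⁴)/(8·73.0³·53) = 6.001 → N_a = 6
Actual rate k = Gd⁴/(8D³·6) = 53.007 N/mm
Working load F = kδ = 53.007·7.6 = 402.85 N
C = 73.0/10.6 = 6.8868; K_W = (4C−1)/(4C−4)+0.615/C = 1.2167
τ_max = K_W·8FD/(πd³) = 1.2167·62.877 = 76.502 MPa
τ_max ≤ 91.5 MPa → acceptable

(a) 6 coils; (b) YES, τ_max = 76.5 MPa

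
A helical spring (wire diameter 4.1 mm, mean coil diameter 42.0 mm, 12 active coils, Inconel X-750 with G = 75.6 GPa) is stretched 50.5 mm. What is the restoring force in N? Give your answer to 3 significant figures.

152 N

k = Gd⁴/(8D³N_a) = (75.6×10³)(4.1⁴)/(8·42.0³·12) = 3.0036 N/mm
F = k·δ = 3.0036 × 50.5 = 151.68 N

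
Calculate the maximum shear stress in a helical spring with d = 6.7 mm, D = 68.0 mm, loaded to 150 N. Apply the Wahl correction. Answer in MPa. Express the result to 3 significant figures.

98.7 MPa

Spring index C = D/d = 68.0/6.7 = 10.1493
K_W = (4C−1)/(4C−4) + 0.615/C = 39.597/36.597 + 0.0606 = 1.1426
τ₀ = 8FD/(πd³) = 8·150·68.0/(π·6.7³) = 81600/944.87 = 86.361 MPa
τ_max = K·τ₀ = 1.1426 × 86.361 = 98.673 MPa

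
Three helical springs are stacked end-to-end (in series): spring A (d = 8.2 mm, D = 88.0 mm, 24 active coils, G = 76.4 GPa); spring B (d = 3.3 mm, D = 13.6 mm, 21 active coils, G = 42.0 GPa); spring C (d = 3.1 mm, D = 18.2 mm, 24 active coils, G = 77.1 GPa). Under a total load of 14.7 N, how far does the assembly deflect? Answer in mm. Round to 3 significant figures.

9.21 mm

k_A = Gd⁴/(8D³N_a) = (76.4×10³)(8.2⁴)/(8·88.0³·24) = 2.64 N/mm
k_B = Gd⁴/(8D³N_a) = (42.0×10³)(3.3⁴)/(8·13.6³·21) = 11.786 N/mm
k_C = Gd⁴/(8D³N_a) = (77.1×10³)(3.1⁴)/(8·18.2³·24) = 6.1516 N/mm
Series: 1/k_eq = 1/2.64 + 1/11.786 + 1/6.1516 = 0.6262; k_eq = 1.5969 N/mm
δ = F/k_eq = 14.7/1.5969 = 9.2051 mm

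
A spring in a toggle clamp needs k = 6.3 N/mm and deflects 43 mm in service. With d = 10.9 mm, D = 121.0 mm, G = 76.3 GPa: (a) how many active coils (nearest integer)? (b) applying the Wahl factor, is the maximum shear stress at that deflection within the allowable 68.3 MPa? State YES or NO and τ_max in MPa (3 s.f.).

(a) 12 coils; (b) NO, τ_max = 73.2 MPa

N_a = Gd⁴/(8D³k) = (76.3×10³)(10.9⁴)/(8·121.0³·6.3) = 12.06 → N_a = 12
Actual rate k = Gd⁴/(8D³·12) = 6.3329 N/mm
Working load F = kδ = 6.3329·43 = 272.32 N
C = 121.0/10.9 = 11.1009; K_W = (4C−1)/(4C−4)+0.615/C = 1.1297
τ_max = K_W·8FD/(πd³) = 1.1297·64.791 = 73.192 MPa
τ_max > 68.3 MPa → exceeds allowable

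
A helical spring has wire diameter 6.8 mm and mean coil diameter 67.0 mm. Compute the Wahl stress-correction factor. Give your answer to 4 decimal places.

1.1471

C = D/d = 67.0/6.8 = 9.8529
K_W = (4C−1)/(4C−4) + 0.615/C = 38.412/35.412 + 0.0624 = 1.1471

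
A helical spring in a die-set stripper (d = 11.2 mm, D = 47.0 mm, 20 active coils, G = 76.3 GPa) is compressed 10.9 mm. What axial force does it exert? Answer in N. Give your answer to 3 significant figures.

k = Gd⁴/(8D³N_a) = (76.3×10³)(11.2⁴)/(8·47.0³·20) = 72.274 N/mm
F = k·δ = 72.274 × 10.9 = 787.79 N

788 N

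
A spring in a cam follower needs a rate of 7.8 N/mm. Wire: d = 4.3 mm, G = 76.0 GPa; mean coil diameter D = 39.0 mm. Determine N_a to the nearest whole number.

7

N_a = Gd⁴/(8D³k) = (76.0×10³ × 4.3⁴)/(8 × 39.0³ × 7.8)
    = 2.59829e+07 / 3.70151e+06 = 7.02 → 7 coils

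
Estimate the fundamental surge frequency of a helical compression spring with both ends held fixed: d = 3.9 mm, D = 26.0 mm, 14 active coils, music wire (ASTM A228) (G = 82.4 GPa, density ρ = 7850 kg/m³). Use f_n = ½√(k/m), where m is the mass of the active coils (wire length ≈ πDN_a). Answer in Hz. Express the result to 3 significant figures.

150 Hz

k = Gd⁴/(8D³N_a) = (82.4×10³)(3.9⁴)/(8·26.0³·14) = 9.6838 N/mm = 9683.8 N/m
Wire length L = πDN_a = π·26.0·14 = 1143.5 mm
m = ρ·(πd²/4)·L = 7850 × 11.946×10⁻⁶ m² × 1.1435 m = 0.10724 kg
f_n = ½√(k/m) = 0.5·√(9683.8/0.10724) = 0.5·√(90304) = 150.25 Hz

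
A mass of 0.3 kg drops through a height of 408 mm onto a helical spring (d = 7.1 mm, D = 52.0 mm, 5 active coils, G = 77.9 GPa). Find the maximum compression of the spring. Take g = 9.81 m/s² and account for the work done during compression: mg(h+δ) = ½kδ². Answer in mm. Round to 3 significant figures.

k = Gd⁴/(8D³N_a) = (77.9×10³)(7.1⁴)/(8·52.0³·5) = 35.197 N/mm
W = mg = 0.3 × 9.81 = 2.943 N
½kδ² − Wδ − Wh = 0 → δ = (W + √(W² + 2kWh))/k
δ = (2.943 + √(8.6612 + 84524.2))/35.197 = (2.943 + 290.75)/35.197 = 8.3442 mm

8.34 mm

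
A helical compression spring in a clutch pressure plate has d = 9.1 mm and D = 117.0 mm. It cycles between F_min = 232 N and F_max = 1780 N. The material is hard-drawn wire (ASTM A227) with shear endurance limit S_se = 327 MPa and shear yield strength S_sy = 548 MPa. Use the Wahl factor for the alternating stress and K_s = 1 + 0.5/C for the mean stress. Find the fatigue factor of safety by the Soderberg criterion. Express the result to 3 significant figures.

C = D/d = 117.0/9.1 = 12.8571; K_W = (4C−1)/(4C−4)+0.615/C = 1.1111; K_s = 1+0.5/C = 1.0389
F_a = (F_max−F_min)/2 = 774 N; F_m = (F_max+F_min)/2 = 1006 N
τ_a = K_W·8F_aD/(πd³) = 1.1111 × 306.02 = 340.01 MPa
τ_m = K_s·8F_mD/(πd³) = 1.0389 × 397.74 = 413.21 MPa
Soderberg: 1/n_f = τ_a/S_se + τ_m/S_sy = 340.01/327 + 413.21/548 = 1.03978 + 0.75403 = 1.7938
n_f = 1/1.7938 = 0.5575

0.557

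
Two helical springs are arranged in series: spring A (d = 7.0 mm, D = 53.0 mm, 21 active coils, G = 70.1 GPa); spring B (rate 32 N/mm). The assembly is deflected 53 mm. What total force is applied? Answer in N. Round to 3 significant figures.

295 N

k_A = Gd⁴/(8D³N_a) = (70.1×10³)(7.0⁴)/(8·53.0³·21) = 6.7294 N/mm
Series: 1/k_eq = 1/6.7294 + 1/32 = 0.17985; k_eq = 5.5601 N/mm
F = k_eq·δ = 5.5601·53 = 294.69 N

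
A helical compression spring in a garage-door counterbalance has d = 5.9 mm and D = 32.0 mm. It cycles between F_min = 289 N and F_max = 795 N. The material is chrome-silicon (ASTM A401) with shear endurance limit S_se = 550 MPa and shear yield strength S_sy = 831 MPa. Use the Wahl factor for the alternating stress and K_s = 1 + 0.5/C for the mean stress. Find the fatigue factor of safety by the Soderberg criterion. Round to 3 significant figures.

C = D/d = 32.0/5.9 = 5.4237; K_W = (4C−1)/(4C−4)+0.615/C = 1.2829; K_s = 1+0.5/C = 1.0922
F_a = (F_max−F_min)/2 = 253 N; F_m = (F_max+F_min)/2 = 542 N
τ_a = K_W·8F_aD/(πd³) = 1.2829 × 100.38 = 128.78 MPa
τ_m = K_s·8F_mD/(πd³) = 1.0922 × 215.05 = 234.87 MPa
Soderberg: 1/n_f = τ_a/S_se + τ_m/S_sy = 128.78/550 + 234.87/831 = 0.23415 + 0.28264 = 0.51679
n_f = 1/0.51679 = 1.935

1.94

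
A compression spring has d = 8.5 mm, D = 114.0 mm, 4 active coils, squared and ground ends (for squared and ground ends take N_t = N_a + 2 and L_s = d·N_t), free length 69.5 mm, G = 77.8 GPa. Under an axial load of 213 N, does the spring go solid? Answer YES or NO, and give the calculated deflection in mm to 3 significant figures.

YES, δ = 24.9 mm

k = Gd⁴/(8D³N_a) = (77.8×10³)(8.5⁴)/(8·114.0³·4) = 8.5663 N/mm
N_t = 6; L_s = 8.5·6 = 51 mm; δ_solid = L₀ − L_s = 69.5 − 51 = 18.5 mm
δ = F/k = 213/8.5663 = 24.865 mm
δ ≥ δ_solid → spring goes solid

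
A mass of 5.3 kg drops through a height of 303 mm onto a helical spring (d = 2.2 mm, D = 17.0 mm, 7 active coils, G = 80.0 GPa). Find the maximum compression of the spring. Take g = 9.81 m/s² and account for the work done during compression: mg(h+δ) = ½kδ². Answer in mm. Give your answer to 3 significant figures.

k = Gd⁴/(8D³N_a) = (80.0×10³)(2.2⁴)/(8·17.0³·7) = 6.8115 N/mm
W = mg = 5.3 × 9.81 = 51.993 N
½kδ² − Wδ − Wh = 0 → δ = (W + √(W² + 2kWh))/k
δ = (51.993 + √(2703.3 + 214617))/6.8115 = (51.993 + 466.18)/6.8115 = 76.072 mm

76.1 mm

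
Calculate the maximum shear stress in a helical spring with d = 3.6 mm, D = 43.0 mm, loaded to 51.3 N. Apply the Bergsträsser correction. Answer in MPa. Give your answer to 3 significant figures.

Spring index C = D/d = 43.0/3.6 = 11.9444
K_B = (4C+2)/(4C−3) = 49.778/44.778 = 1.1117
τ₀ = 8FD/(πd³) = 8·51.3·43.0/(π·3.6³) = 17647.2/146.57 = 120.4 MPa
τ_max = K·τ₀ = 1.1117 × 120.4 = 133.84 MPa

134 MPa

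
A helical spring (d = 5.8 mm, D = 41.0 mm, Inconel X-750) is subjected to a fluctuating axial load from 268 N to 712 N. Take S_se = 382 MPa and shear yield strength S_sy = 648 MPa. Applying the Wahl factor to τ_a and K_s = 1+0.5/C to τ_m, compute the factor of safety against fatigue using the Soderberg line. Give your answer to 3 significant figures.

1.23

C = D/d = 41.0/5.8 = 7.0690; K_W = (4C−1)/(4C−4)+0.615/C = 1.2106; K_s = 1+0.5/C = 1.0707
F_a = (F_max−F_min)/2 = 222 N; F_m = (F_max+F_min)/2 = 490 N
τ_a = K_W·8F_aD/(πd³) = 1.2106 × 118.79 = 143.81 MPa
τ_m = K_s·8F_mD/(πd³) = 1.0707 × 262.2 = 280.75 MPa
Soderberg: 1/n_f = τ_a/S_se + τ_m/S_sy = 143.81/382 + 280.75/648 = 0.37646 + 0.43325 = 0.80972
n_f = 1/0.80972 = 1.235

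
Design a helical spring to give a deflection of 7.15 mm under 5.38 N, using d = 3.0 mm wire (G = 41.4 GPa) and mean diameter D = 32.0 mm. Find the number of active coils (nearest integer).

Required rate k = F/δ = 5.38/7.15 = 0.75245 N/mm
N_a = Gd⁴/(8D³k) = (41.4×10³ × 3.0⁴)/(8 × 32.0³ × 0.75245)
    = 3.3534e+06 / 197250 = 17 → 17 coils

17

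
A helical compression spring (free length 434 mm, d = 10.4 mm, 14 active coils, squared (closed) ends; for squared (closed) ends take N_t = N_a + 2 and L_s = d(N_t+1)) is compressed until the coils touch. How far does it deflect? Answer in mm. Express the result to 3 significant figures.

N_t = 16; L_s = 10.4·17 = 176.8 mm
δ_solid = L₀ − L_s = 434 − 176.8 = 257.2 mm

257 mm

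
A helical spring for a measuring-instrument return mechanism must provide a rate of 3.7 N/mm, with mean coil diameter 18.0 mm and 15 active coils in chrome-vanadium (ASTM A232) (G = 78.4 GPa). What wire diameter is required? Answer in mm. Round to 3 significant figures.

2.40 mm

d = (8D³N_a·k / G)^(1/4) = (8·18.0³·15·3.7 / (78.4×10³))^0.25
  = (33.028)^0.25 = 2.3973 mm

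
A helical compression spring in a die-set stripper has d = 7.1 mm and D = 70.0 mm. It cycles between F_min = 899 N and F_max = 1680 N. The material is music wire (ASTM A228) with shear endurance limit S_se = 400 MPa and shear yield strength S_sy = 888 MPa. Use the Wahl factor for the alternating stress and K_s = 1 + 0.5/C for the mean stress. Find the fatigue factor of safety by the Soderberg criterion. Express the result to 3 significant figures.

C = D/d = 70.0/7.1 = 9.8592; K_W = (4C−1)/(4C−4)+0.615/C = 1.1470; K_s = 1+0.5/C = 1.0507
F_a = (F_max−F_min)/2 = 390.5 N; F_m = (F_max+F_min)/2 = 1289.5 N
τ_a = K_W·8F_aD/(πd³) = 1.1470 × 194.48 = 223.08 MPa
τ_m = K_s·8F_mD/(πd³) = 1.0507 × 642.22 = 674.79 MPa
Soderberg: 1/n_f = τ_a/S_se + τ_m/S_sy = 223.08/400 + 674.79/888 = 0.55770 + 0.75990 = 1.3176
n_f = 1/1.3176 = 0.759

0.759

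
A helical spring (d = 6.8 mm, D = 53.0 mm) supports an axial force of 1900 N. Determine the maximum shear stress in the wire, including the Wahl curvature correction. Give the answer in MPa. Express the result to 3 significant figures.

Spring index C = D/d = 53.0/6.8 = 7.7941
K_W = (4C−1)/(4C−4) + 0.615/C = 30.176/27.176 + 0.0789 = 1.1893
τ₀ = 8FD/(πd³) = 8·1900·53.0/(π·6.8³) = 805600/987.82 = 815.54 MPa
τ_max = K·τ₀ = 1.1893 × 815.54 = 969.91 MPa

970 MPa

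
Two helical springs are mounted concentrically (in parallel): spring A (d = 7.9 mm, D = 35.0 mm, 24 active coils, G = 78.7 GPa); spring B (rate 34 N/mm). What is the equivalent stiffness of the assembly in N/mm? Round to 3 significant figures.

k_A = Gd⁴/(8D³N_a) = (78.7×10³)(7.9⁴)/(8·35.0³·24) = 37.237 N/mm
Parallel: k_eq = 37.237 + 34 = 71.237 N/mm

71.2 N/mm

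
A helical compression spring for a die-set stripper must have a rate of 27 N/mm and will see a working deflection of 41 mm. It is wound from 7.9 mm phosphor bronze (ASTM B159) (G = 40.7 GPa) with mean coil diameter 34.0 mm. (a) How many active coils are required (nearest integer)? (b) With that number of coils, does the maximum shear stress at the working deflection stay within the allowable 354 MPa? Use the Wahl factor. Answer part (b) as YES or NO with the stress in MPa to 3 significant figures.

N_a = Gd⁴/(8D³k) = (40.7×10³)(7.9⁴)/(8·34.0³·27) = 18.67 → N_a = 19
Actual rate k = Gd⁴/(8D³·19) = 26.535 N/mm
Working load F = kδ = 26.535·41 = 1087.9 N
C = 34.0/7.9 = 4.3038; K_W = (4C−1)/(4C−4)+0.615/C = 1.3699
τ_max = K_W·8FD/(πd³) = 1.3699·191.05 = 261.72 MPa
τ_max ≤ 354 MPa → acceptable

(a) 19 coils; (b) YES, τ_max = 262 MPa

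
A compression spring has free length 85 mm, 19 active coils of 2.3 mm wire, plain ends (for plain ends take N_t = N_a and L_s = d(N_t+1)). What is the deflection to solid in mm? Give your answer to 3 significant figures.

39.0 mm

N_t = 19; L_s = 2.3·20 = 46 mm
δ_solid = L₀ − L_s = 85 − 46 = 39 mm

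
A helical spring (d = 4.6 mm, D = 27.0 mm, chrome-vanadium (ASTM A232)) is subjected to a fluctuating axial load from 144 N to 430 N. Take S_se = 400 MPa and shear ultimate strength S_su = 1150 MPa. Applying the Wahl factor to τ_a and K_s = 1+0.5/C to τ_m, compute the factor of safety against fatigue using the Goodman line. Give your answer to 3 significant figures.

1.96

C = D/d = 27.0/4.6 = 5.8696; K_W = (4C−1)/(4C−4)+0.615/C = 1.2588; K_s = 1+0.5/C = 1.0852
F_a = (F_max−F_min)/2 = 143 N; F_m = (F_max+F_min)/2 = 287 N
τ_a = K_W·8F_aD/(πd³) = 1.2588 × 101.01 = 127.15 MPa
τ_m = K_s·8F_mD/(πd³) = 1.0852 × 202.73 = 220 MPa
Goodman: 1/n_f = τ_a/S_se + τ_m/S_su = 127.15/400 + 220/1150 = 0.31788 + 0.19130 = 0.50918
n_f = 1/0.50918 = 1.964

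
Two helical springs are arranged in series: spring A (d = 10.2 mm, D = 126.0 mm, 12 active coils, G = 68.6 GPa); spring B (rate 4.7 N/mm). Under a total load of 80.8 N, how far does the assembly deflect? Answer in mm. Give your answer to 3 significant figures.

k_A = Gd⁴/(8D³N_a) = (68.6×10³)(10.2⁴)/(8·126.0³·12) = 3.8667 N/mm
Series: 1/k_eq = 1/3.8667 + 1/4.7 = 0.47138; k_eq = 2.1214 N/mm
δ = F/k_eq = 80.8/2.1214 = 38.088 mm

38.1 mm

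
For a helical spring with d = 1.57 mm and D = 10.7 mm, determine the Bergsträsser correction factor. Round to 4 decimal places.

C = D/d = 10.7/1.57 = 6.8153
K_B = (4C+2)/(4C−3) = 29.261/24.261 = 1.2061

1.2061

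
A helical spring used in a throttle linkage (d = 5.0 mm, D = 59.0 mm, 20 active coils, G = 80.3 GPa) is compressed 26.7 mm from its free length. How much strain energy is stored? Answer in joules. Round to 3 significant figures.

k = Gd⁴/(8D³N_a) = (80.3×10³)(5.0⁴)/(8·59.0³·20) = 1.5273 N/mm
U = ½kδ² = 0.5 × 1.5273 × 26.7² = 544.39 N·mm = 0.54439 J

0.544 J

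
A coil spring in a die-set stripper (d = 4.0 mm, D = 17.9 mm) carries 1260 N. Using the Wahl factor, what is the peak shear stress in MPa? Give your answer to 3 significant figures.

Spring index C = D/d = 17.9/4.0 = 4.4750
K_W = (4C−1)/(4C−4) + 0.615/C = 16.900/13.900 + 0.1374 = 1.3533
τ₀ = 8FD/(πd³) = 8·1260·17.9/(π·4.0³) = 180432/201.06 = 897.4 MPa
τ_max = K·τ₀ = 1.3533 × 897.4 = 1214.4 MPa

1210 MPa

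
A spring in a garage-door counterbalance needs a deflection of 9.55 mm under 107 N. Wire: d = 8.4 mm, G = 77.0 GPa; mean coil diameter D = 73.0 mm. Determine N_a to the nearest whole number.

11

Required rate k = F/δ = 107/9.55 = 11.204 N/mm
N_a = Gd⁴/(8D³k) = (77.0×10³ × 8.4⁴)/(8 × 73.0³ × 11.204)
    = 3.83361e+08 / 3.4869e+07 = 10.99 → 11 coils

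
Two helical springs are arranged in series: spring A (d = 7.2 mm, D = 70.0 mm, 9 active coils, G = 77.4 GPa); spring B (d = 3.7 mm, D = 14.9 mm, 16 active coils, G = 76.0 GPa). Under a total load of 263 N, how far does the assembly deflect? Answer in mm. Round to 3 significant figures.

39.0 mm

k_A = Gd⁴/(8D³N_a) = (77.4×10³)(7.2⁴)/(8·70.0³·9) = 8.4226 N/mm
k_B = Gd⁴/(8D³N_a) = (76.0×10³)(3.7⁴)/(8·14.9³·16) = 33.64 N/mm
Series: 1/k_eq = 1/8.4226 + 1/33.64 = 0.14846; k_eq = 6.736 N/mm
δ = F/k_eq = 263/6.736 = 39.044 mm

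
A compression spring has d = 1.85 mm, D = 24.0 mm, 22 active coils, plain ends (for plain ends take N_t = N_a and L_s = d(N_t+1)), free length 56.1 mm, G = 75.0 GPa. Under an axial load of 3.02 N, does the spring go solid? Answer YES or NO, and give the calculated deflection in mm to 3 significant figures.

NO, δ = 8.36 mm

k = Gd⁴/(8D³N_a) = (75.0×10³)(1.85⁴)/(8·24.0³·22) = 0.36108 N/mm
N_t = 22; L_s = 1.85·23 = 42.55 mm; δ_solid = L₀ − L_s = 56.1 − 42.55 = 13.55 mm
δ = F/k = 3.02/0.36108 = 8.3638 mm
δ < δ_solid → spring does not go solid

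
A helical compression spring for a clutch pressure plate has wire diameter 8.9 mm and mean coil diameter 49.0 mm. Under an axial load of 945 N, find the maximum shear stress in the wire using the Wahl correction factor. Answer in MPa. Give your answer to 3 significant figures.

214 MPa

Spring index C = D/d = 49.0/8.9 = 5.5056
K_W = (4C−1)/(4C−4) + 0.615/C = 21.022/18.022 + 0.1117 = 1.2782
τ₀ = 8FD/(πd³) = 8·945·49.0/(π·8.9³) = 370440/2214.7 = 167.26 MPa
τ_max = K·τ₀ = 1.2782 × 167.26 = 213.79 MPa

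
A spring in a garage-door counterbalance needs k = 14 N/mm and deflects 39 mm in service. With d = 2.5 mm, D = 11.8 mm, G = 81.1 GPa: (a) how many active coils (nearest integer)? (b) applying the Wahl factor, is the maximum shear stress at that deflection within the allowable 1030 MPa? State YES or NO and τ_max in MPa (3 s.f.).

(a) 17 coils; (b) NO, τ_max = 1420 MPa

N_a = Gd⁴/(8D³k) = (81.1×10³)(2.5⁴)/(8·11.8³·14) = 17.22 → N_a = 17
Actual rate k = Gd⁴/(8D³·17) = 14.177 N/mm
Working load F = kδ = 14.177·39 = 552.92 N
C = 11.8/2.5 = 4.7200; K_W = (4C−1)/(4C−4)+0.615/C = 1.3319
τ_max = K_W·8FD/(πd³) = 1.3319·1063.3 = 1416.2 MPa
τ_max > 1030 MPa → exceeds allowable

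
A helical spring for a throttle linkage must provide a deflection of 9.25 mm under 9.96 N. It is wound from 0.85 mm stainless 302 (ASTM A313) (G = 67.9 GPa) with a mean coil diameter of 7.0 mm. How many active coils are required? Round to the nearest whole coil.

Required rate k = F/δ = 9.96/9.25 = 1.0768 N/mm
N_a = Gd⁴/(8D³k) = (67.9×10³ × 0.85⁴)/(8 × 7.0³ × 1.0768)
    = 35444.2 / 2954.62 = 12 → 12 coils

12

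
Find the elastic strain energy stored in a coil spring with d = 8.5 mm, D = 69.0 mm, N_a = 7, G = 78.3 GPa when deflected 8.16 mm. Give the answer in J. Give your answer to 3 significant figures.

k = Gd⁴/(8D³N_a) = (78.3×10³)(8.5⁴)/(8·69.0³·7) = 22.218 N/mm
U = ½kδ² = 0.5 × 22.218 × 8.16² = 739.69 N·mm = 0.73969 J

0.740 J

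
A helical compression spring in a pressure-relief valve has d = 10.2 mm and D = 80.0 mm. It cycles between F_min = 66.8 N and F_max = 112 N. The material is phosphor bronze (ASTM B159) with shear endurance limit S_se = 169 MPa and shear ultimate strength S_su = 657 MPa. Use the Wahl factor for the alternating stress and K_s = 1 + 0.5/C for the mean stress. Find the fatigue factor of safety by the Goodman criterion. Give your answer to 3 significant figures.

C = D/d = 80.0/10.2 = 7.8431; K_W = (4C−1)/(4C−4)+0.615/C = 1.1880; K_s = 1+0.5/C = 1.0637
F_a = (F_max−F_min)/2 = 22.6 N; F_m = (F_max+F_min)/2 = 89.4 N
τ_a = K_W·8F_aD/(πd³) = 1.1880 × 4.3385 = 5.1542 MPa
τ_m = K_s·8F_mD/(πd³) = 1.0637 × 17.162 = 18.256 MPa
Goodman: 1/n_f = τ_a/S_se + τ_m/S_su = 5.1542/169 + 18.256/657 = 0.03050 + 0.02779 = 0.058285
n_f = 1/0.058285 = 17.16

17.2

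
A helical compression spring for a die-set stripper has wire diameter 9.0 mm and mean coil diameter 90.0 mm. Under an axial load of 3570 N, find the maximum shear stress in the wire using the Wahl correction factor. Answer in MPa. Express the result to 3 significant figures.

1280 MPa

Spring index C = D/d = 90.0/9.0 = 10.0000
K_W = (4C−1)/(4C−4) + 0.615/C = 39.000/36.000 + 0.0615 = 1.1448
τ₀ = 8FD/(πd³) = 8·3570·90.0/(π·9.0³) = 2.5704e+06/2290.2 = 1122.3 MPa
τ_max = K·τ₀ = 1.1448 × 1122.3 = 1284.9 MPa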